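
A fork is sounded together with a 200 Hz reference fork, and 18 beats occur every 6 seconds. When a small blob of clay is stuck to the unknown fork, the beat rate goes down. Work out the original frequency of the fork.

Beat frequency = 18/6 = 3 Hz.
|f − 200| = 3, so the fork was at either 197 Hz or 203 Hz.
Adding mass to a fork lowers its frequency; the adjustment lowers the fork's frequency.
The beat rate fell, so the adjustment moved the fork toward 200 Hz — it must have started above the reference.

203 Hz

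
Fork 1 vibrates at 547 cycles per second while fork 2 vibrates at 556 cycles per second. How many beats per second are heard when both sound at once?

f_beat = |f₁ − f₂|.
|547 − 556| = 9 Hz.

9 Hz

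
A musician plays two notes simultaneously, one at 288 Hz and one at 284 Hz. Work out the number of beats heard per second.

4 Hz

f_beat = |f₁ − f₂|.
|288 − 284| = 4 Hz.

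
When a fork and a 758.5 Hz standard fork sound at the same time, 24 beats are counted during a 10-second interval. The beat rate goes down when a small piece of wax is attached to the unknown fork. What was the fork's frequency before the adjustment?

760.9 Hz

Beat frequency = 24/10 = 2.4 Hz.
|f − 758.5| = 2.4, so the fork was at either 756.1 Hz or 760.9 Hz.
Loading a fork with wax lowers its frequency; the adjustment lowers the fork's frequency.
The beat rate fell, so the adjustment moved the fork toward 758.5 Hz — it must have started above the reference.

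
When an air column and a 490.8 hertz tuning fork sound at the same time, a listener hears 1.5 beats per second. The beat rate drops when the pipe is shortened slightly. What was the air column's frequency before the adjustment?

|f − 490.8| = 1.5, so the air column was at either 489.3 Hz or 492.3 Hz.
A shorter pipe has a higher fundamental; the adjustment raises the air column's frequency.
The beat rate fell, so the adjustment moved the air column toward 490.8 Hz — it must have started below the reference.

489.3 Hz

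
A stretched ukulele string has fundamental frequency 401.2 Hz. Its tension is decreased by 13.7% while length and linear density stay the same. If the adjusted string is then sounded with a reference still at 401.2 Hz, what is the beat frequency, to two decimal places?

28.49 Hz

For a string, f ∝ √T, so the new frequency is 401.2·√0.863 = 372.7059 Hz.
f_beat = |372.7059 − 401.2| = 28.49 Hz.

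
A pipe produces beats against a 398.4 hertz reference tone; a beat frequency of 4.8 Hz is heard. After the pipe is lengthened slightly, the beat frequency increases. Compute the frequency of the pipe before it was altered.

|f − 398.4| = 4.8, so the pipe was at either 393.6 Hz or 403.2 Hz.
A longer pipe has a lower fundamental; the adjustment lowers the pipe's frequency.
The beat rate rose, so the adjustment moved the pipe further from 398.4 Hz — it was already below the reference.

393.6 Hz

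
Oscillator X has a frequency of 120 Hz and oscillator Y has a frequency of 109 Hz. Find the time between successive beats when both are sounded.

0.091 s

f_beat = |120 − 109| = 11 Hz.
Beat period T = 1 / f_beat = 1 / 11 s.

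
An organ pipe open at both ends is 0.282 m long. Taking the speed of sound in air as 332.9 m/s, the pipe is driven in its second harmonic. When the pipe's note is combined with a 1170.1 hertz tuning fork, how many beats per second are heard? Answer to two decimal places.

10.40 Hz

Open pipe: f_n = n·v/(2L) = 2·332.9/(2·0.282) = 1180.4965 Hz.
f_beat = |1180.4965 − 1170.1| = 10.40 Hz.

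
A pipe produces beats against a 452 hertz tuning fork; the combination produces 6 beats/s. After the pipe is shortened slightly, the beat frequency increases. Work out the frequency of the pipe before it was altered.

458 Hz

|f − 452| = 6, so the pipe was at either 446 Hz or 458 Hz.
A shorter pipe has a higher fundamental; the adjustment raises the pipe's frequency.
The beat rate rose, so the adjustment moved the pipe further from 452 Hz — it was already above the reference.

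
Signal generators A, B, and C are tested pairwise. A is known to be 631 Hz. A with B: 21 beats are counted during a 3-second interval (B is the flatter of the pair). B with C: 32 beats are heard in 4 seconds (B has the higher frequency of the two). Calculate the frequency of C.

A–B: Beat frequency = 21/3 = 7 Hz.
B is below A, so f_B = 631 − 7 = 624 Hz.
B–C: Beat frequency = 32/4 = 8 Hz.
C is below B, so f_C = 624 − 8 = 616 Hz.

616 Hz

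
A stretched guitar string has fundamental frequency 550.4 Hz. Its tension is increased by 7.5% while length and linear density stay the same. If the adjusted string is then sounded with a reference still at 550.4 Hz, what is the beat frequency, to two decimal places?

For a string, f ∝ √T, so the new frequency is 550.4·√1.075 = 570.6669 Hz.
f_beat = |570.6669 − 550.4| = 20.27 Hz.

20.27 Hz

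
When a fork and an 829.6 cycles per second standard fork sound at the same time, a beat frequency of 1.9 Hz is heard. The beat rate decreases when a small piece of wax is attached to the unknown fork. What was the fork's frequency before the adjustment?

831.5 Hz

|f − 829.6| = 1.9, so the fork was at either 827.7 Hz or 831.5 Hz.
Loading a fork with wax lowers its frequency; the adjustment lowers the fork's frequency.
The beat rate fell, so the adjustment moved the fork toward 829.6 Hz — it must have started above the reference.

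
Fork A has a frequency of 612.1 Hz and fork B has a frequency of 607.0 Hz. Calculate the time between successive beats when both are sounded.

f_beat = |612.1 − 607.0| = 5.1 Hz.
Beat period T = 1 / f_beat = 1 / 5.1 s.

0.196 s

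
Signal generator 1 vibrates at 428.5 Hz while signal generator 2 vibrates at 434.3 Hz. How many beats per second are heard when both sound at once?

f_beat = |f₁ − f₂|.
|428.5 − 434.3| = 5.8 Hz.

5.8 Hz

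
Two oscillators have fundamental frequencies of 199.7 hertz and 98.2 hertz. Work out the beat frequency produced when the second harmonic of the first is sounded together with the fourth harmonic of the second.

6.6 Hz

Second harmonic of the first: 2·199.7 = 399.4 Hz.
Fourth harmonic of the second: 4·98.2 = 392.8 Hz.
f_beat = |399.4 − 392.8| = 6.6 Hz.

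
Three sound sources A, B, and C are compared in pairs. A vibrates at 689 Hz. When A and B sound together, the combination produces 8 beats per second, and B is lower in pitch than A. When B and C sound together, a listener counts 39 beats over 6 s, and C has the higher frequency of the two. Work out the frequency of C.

687.5 Hz

B is below A, so f_B = 689 − 8 = 681 Hz.
B–C: Beat frequency = 39/6 = 6.5 Hz.
C is above B, so f_C = 681 + 6.5 = 687.5 Hz.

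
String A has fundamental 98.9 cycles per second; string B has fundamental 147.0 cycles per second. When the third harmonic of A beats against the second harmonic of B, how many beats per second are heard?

Third harmonic of the first: 3·98.9 = 296.7 Hz.
Second harmonic of the second: 2·147.0 = 294.0 Hz.
f_beat = |296.7 − 294.0| = 2.7 Hz.

2.7 Hz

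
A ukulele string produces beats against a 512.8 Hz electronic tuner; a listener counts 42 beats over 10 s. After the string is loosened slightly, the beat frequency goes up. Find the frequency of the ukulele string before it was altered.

508.6 Hz

Beat frequency = 42/10 = 4.2 Hz.
|f − 512.8| = 4.2, so the ukulele string was at either 508.6 Hz or 517 Hz.
Reducing tension lowers a string's frequency; the adjustment lowers the ukulele string's frequency.
The beat rate rose, so the adjustment moved the ukulele string further from 512.8 Hz — it was already below the reference.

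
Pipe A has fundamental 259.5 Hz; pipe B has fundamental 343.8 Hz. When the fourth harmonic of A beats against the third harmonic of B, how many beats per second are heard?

6.6 Hz

Fourth harmonic of the first: 4·259.5 = 1038.0 Hz.
Third harmonic of the second: 3·343.8 = 1031.4 Hz.
f_beat = |1038.0 − 1031.4| = 6.6 Hz.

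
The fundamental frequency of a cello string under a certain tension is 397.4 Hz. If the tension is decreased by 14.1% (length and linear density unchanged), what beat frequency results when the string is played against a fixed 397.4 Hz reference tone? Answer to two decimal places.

For a string, f ∝ √T, so the new frequency is 397.4·√0.859 = 368.3193 Hz.
f_beat = |368.3193 − 397.4| = 29.08 Hz.

29.08 Hz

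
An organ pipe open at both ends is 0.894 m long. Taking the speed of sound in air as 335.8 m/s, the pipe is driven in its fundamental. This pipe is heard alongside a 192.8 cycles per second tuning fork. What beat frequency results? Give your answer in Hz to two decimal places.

4.99 Hz

Open pipe: f_n = n·v/(2L) = 1·335.8/(2·0.894) = 187.8076 Hz.
f_beat = |187.8076 − 192.8| = 4.99 Hz.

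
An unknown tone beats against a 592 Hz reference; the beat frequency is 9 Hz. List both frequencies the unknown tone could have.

|f − 592| = 9, so f = 592 ± 9.

583 Hz or 601 Hz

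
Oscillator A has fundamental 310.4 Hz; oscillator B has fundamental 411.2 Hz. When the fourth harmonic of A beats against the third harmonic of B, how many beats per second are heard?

8.0 Hz

Fourth harmonic of the first: 4·310.4 = 1241.6 Hz.
Third harmonic of the second: 3·411.2 = 1233.6 Hz.
f_beat = |1241.6 − 1233.6| = 8.0 Hz.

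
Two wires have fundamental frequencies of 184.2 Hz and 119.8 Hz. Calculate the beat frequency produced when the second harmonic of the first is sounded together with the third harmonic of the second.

Second harmonic of the first: 2·184.2 = 368.4 Hz.
Third harmonic of the second: 3·119.8 = 359.4 Hz.
f_beat = |368.4 − 359.4| = 9.0 Hz.

9.0 Hz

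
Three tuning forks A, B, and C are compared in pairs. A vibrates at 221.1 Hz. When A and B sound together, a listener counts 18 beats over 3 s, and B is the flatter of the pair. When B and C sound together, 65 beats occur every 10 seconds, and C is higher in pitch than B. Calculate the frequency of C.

A–B: Beat frequency = 18/3 = 6 Hz.
B is below A, so f_B = 221.1 − 6 = 215.1 Hz.
B–C: Beat frequency = 65/10 = 6.5 Hz.
C is above B, so f_C = 215.1 + 6.5 = 221.6 Hz.

221.6 Hz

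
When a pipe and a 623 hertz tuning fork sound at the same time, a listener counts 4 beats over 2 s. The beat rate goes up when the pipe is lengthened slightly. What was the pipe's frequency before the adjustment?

621 Hz

Beat frequency = 4/2 = 2 Hz.
|f − 623| = 2, so the pipe was at either 621 Hz or 625 Hz.
A longer pipe has a lower fundamental; the adjustment lowers the pipe's frequency.
The beat rate rose, so the adjustment moved the pipe further from 623 Hz — it was already below the reference.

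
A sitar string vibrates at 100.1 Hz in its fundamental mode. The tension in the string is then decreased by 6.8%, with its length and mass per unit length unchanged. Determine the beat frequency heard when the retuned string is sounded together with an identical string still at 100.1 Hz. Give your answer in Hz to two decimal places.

For a string, f ∝ √T, so the new frequency is 100.1·√0.932 = 96.6367 Hz.
f_beat = |96.6367 − 100.1| = 3.46 Hz.

3.46 Hz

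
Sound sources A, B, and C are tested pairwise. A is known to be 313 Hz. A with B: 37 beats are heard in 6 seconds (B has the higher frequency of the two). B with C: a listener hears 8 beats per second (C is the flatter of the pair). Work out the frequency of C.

A–B: Beat frequency = 37/6 = 6.1667 Hz.
B is above A, so f_B = 313 + 6.1667 = 319.1667 Hz.
C is below B, so f_C = 319.1667 − 8 = 311.1667 Hz.

311.1667 Hz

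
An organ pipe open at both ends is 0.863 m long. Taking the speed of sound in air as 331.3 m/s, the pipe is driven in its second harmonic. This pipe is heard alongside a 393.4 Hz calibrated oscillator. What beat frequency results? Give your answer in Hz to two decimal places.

9.51 Hz

Open pipe: f_n = n·v/(2L) = 2·331.3/(2·0.863) = 383.8934 Hz.
f_beat = |383.8934 − 393.4| = 9.51 Hz.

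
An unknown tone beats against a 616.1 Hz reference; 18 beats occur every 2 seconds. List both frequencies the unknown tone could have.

607.1 Hz or 625.1 Hz

Beat frequency = 18/2 = 9 Hz.
|f − 616.1| = 9, so f = 616.1 ± 9.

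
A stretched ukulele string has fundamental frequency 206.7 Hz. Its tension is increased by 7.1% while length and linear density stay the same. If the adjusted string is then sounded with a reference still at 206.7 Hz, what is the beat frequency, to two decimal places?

For a string, f ∝ √T, so the new frequency is 206.7·√1.071 = 213.9120 Hz.
f_beat = |213.9120 − 206.7| = 7.21 Hz.

7.21 Hz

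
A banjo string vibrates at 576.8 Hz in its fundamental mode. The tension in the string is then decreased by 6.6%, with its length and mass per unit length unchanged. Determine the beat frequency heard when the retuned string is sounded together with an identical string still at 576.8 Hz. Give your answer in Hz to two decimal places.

19.36 Hz

For a string, f ∝ √T, so the new frequency is 576.8·√0.934 = 557.4407 Hz.
f_beat = |557.4407 − 576.8| = 19.36 Hz.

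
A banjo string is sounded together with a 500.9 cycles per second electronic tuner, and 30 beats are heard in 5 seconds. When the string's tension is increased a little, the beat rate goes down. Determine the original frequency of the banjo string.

Beat frequency = 30/5 = 6 Hz.
|f − 500.9| = 6, so the banjo string was at either 494.9 Hz or 506.9 Hz.
Higher tension means higher frequency; the adjustment raises the banjo string's frequency.
The beat rate fell, so the adjustment moved the banjo string toward 500.9 Hz — it must have started below the reference.

494.9 Hz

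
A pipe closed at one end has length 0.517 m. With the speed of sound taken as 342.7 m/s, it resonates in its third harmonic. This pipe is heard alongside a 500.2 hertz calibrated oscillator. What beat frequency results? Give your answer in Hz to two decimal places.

3.05 Hz

Closed pipe (odd harmonics): f_n = n·v/(4L) = 3·342.7/(4·0.517) = 497.1470 Hz.
f_beat = |497.1470 − 500.2| = 3.05 Hz.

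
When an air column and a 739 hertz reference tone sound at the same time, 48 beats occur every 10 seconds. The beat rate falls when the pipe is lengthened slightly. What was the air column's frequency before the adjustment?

743.8 Hz

Beat frequency = 48/10 = 4.8 Hz.
|f − 739| = 4.8, so the air column was at either 734.2 Hz or 743.8 Hz.
A longer pipe has a lower fundamental; the adjustment lowers the air column's frequency.
The beat rate fell, so the adjustment moved the air column toward 739 Hz — it must have started above the reference.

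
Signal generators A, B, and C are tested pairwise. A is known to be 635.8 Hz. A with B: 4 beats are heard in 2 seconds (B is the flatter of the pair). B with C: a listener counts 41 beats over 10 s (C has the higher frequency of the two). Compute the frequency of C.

637.9 Hz

A–B: Beat frequency = 4/2 = 2 Hz.
B is below A, so f_B = 635.8 − 2 = 633.8 Hz.
B–C: Beat frequency = 41/10 = 4.1 Hz.
C is above B, so f_C = 633.8 + 4.1 = 637.9 Hz.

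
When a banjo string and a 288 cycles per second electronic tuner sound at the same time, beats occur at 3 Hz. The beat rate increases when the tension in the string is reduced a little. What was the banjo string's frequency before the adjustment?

|f − 288| = 3, so the banjo string was at either 285 Hz or 291 Hz.
Lower tension means lower frequency; the adjustment lowers the banjo string's frequency.
The beat rate rose, so the adjustment moved the banjo string further from 288 Hz — it was already below the reference.

285 Hz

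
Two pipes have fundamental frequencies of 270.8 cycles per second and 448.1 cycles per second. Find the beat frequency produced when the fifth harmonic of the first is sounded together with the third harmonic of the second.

9.7 Hz

Fifth harmonic of the first: 5·270.8 = 1354.0 Hz.
Third harmonic of the second: 3·448.1 = 1344.3 Hz.
f_beat = |1354.0 − 1344.3| = 9.7 Hz.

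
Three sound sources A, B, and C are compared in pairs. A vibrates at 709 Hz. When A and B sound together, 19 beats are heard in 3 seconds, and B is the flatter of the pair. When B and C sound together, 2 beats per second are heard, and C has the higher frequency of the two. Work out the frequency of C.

704.6667 Hz

A–B: Beat frequency = 19/3 = 6.3333 Hz.
B is below A, so f_B = 709 − 6.3333 = 702.6667 Hz.
C is above B, so f_C = 702.6667 + 2 = 704.6667 Hz.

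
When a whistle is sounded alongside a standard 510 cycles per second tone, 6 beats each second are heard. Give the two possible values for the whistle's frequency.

504 Hz or 516 Hz

|f − 510| = 6, so f = 510 ± 6.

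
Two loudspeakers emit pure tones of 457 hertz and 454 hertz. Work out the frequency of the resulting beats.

The beat frequency equals the magnitude of the frequency difference.
|457 − 454| = 3 Hz.

3 Hz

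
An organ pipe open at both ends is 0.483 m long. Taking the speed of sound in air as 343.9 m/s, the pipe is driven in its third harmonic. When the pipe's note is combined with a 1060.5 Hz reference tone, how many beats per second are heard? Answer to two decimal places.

Open pipe: f_n = n·v/(2L) = 3·343.9/(2·0.483) = 1068.0124 Hz.
f_beat = |1068.0124 − 1060.5| = 7.51 Hz.

7.51 Hz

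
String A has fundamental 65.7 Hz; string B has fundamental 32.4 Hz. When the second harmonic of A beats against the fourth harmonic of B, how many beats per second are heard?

1.8 Hz

Second harmonic of the first: 2·65.7 = 131.4 Hz.
Fourth harmonic of the second: 4·32.4 = 129.6 Hz.
f_beat = |131.4 − 129.6| = 1.8 Hz.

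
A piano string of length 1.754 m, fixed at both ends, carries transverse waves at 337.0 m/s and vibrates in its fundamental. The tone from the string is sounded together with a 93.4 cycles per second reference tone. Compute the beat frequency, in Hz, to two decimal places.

For a string fixed at both ends, f_n = n·v/(2L) = 1·337.0/(2·1.754) = 96.0661 Hz.
f_beat = |96.0661 − 93.4| = 2.67 Hz.

2.67 Hz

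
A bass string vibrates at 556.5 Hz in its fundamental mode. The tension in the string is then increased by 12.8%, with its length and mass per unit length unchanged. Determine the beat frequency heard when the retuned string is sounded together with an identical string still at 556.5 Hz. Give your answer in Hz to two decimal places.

For a string, f ∝ √T, so the new frequency is 556.5·√1.128 = 591.0439 Hz.
f_beat = |591.0439 − 556.5| = 34.54 Hz.

34.54 Hz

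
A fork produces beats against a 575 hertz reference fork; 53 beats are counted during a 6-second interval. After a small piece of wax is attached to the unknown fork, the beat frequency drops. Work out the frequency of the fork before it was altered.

Beat frequency = 53/6 = 8.8333 Hz.
|f − 575| = 8.8333, so the fork was at either 566.1667 Hz or 583.8333 Hz.
Loading a fork with wax lowers its frequency; the adjustment lowers the fork's frequency.
The beat rate fell, so the adjustment moved the fork toward 575 Hz — it must have started above the reference.

583.8333 Hz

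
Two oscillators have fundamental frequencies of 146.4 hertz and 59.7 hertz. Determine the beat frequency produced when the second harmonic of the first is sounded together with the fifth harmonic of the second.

5.7 Hz

Second harmonic of the first: 2·146.4 = 292.8 Hz.
Fifth harmonic of the second: 5·59.7 = 298.5 Hz.
f_beat = |292.8 − 298.5| = 5.7 Hz.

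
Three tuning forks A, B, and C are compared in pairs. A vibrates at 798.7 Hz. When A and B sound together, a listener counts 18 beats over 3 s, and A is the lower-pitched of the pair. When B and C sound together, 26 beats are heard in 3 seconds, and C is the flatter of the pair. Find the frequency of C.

796.0333 Hz

A–B: Beat frequency = 18/3 = 6 Hz.
B is above A, so f_B = 798.7 + 6 = 804.7 Hz.
B–C: Beat frequency = 26/3 = 8.6667 Hz.
C is below B, so f_C = 804.7 − 8.6667 = 796.0333 Hz.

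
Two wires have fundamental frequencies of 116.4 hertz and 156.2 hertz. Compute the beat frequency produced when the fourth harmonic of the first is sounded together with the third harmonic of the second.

Fourth harmonic of the first: 4·116.4 = 465.6 Hz.
Third harmonic of the second: 3·156.2 = 468.6 Hz.
f_beat = |465.6 − 468.6| = 3.0 Hz.

3.0 Hz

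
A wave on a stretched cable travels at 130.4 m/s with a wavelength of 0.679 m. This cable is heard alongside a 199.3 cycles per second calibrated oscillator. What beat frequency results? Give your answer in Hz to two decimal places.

7.25 Hz

Source frequency f = v/λ = 130.4/0.679 = 192.0471 Hz.
f_beat = |192.0471 − 199.3| = 7.25 Hz.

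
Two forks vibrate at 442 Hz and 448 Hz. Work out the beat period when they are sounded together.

f_beat = |442 − 448| = 6 Hz.
Beat period T = 1 / f_beat = 1 / 6 s.

0.167 s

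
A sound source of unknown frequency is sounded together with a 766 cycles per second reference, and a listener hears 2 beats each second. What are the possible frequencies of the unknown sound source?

764 Hz or 768 Hz

|f − 766| = 2, so f = 766 ± 2.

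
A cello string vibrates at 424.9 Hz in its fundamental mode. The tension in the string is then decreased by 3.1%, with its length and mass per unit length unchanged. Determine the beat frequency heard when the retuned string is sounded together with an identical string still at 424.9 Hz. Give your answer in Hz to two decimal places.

6.64 Hz

For a string, f ∝ √T, so the new frequency is 424.9·√0.969 = 418.2622 Hz.
f_beat = |418.2622 − 424.9| = 6.64 Hz.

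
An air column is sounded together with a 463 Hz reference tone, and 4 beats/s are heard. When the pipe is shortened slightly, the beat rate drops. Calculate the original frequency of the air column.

459 Hz

|f − 463| = 4, so the air column was at either 459 Hz or 467 Hz.
A shorter pipe has a higher fundamental; the adjustment raises the air column's frequency.
The beat rate fell, so the adjustment moved the air column toward 463 Hz — it must have started below the reference.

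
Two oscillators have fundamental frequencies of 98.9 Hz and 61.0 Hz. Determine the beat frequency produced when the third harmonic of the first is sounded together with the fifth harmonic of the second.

8.3 Hz

Third harmonic of the first: 3·98.9 = 296.7 Hz.
Fifth harmonic of the second: 5·61.0 = 305.0 Hz.
f_beat = |296.7 − 305.0| = 8.3 Hz.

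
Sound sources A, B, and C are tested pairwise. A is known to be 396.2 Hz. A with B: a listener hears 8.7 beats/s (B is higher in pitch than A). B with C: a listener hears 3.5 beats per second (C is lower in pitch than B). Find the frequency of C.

401.4 Hz

B is above A, so f_B = 396.2 + 8.7 = 404.9 Hz.
C is below B, so f_C = 404.9 − 3.5 = 401.4 Hz.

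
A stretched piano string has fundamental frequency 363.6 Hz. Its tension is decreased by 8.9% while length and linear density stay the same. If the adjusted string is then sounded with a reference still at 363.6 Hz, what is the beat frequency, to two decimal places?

16.56 Hz

For a string, f ∝ √T, so the new frequency is 363.6·√0.911 = 347.0428 Hz.
f_beat = |347.0428 − 363.6| = 16.56 Hz.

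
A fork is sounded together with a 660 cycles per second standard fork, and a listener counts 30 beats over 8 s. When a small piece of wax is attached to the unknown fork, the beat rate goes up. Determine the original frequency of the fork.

656.25 Hz

Beat frequency = 30/8 = 3.75 Hz.
|f − 660| = 3.75, so the fork was at either 656.25 Hz or 663.75 Hz.
Loading a fork with wax lowers its frequency; the adjustment lowers the fork's frequency.
The beat rate rose, so the adjustment moved the fork further from 660 Hz — it was already below the reference.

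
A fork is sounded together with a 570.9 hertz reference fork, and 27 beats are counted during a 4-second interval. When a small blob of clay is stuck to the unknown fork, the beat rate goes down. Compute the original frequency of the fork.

577.65 Hz

Beat frequency = 27/4 = 6.75 Hz.
|f − 570.9| = 6.75, so the fork was at either 564.15 Hz or 577.65 Hz.
Adding mass to a fork lowers its frequency; the adjustment lowers the fork's frequency.
The beat rate fell, so the adjustment moved the fork toward 570.9 Hz — it must have started above the reference.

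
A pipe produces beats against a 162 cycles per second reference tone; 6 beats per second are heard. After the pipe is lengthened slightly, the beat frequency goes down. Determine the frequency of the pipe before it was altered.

168 Hz

|f − 162| = 6, so the pipe was at either 156 Hz or 168 Hz.
A longer pipe has a lower fundamental; the adjustment lowers the pipe's frequency.
The beat rate fell, so the adjustment moved the pipe toward 162 Hz — it must have started above the reference.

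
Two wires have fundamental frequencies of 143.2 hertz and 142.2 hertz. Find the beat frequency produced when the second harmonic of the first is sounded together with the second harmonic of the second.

2.0 Hz

Second harmonic of the first: 2·143.2 = 286.4 Hz.
Second harmonic of the second: 2·142.2 = 284.4 Hz.
f_beat = |286.4 − 284.4| = 2.0 Hz.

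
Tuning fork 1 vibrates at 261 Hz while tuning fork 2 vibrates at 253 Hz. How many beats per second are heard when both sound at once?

8 Hz

The beat frequency equals the magnitude of the frequency difference.
|261 − 253| = 8 Hz.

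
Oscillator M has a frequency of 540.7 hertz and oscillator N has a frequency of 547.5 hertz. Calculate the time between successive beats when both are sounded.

0.147 s

f_beat = |540.7 − 547.5| = 6.8 Hz.
Beat period T = 1 / f_beat = 1 / 6.8 s.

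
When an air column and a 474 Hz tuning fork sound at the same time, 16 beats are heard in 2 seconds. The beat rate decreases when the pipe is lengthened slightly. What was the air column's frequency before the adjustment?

482 Hz

Beat frequency = 16/2 = 8 Hz.
|f − 474| = 8, so the air column was at either 466 Hz or 482 Hz.
A longer pipe has a lower fundamental; the adjustment lowers the air column's frequency.
The beat rate fell, so the adjustment moved the air column toward 474 Hz — it must have started above the reference.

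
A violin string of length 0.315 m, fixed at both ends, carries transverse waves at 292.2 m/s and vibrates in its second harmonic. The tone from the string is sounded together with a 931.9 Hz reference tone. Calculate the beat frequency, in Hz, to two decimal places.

For a string fixed at both ends, f_n = n·v/(2L) = 2·292.2/(2·0.315) = 927.6190 Hz.
f_beat = |927.6190 − 931.9| = 4.28 Hz.

4.28 Hz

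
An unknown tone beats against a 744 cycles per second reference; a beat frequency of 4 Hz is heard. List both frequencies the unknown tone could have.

|f − 744| = 4, so f = 744 ± 4.

740 Hz or 748 Hz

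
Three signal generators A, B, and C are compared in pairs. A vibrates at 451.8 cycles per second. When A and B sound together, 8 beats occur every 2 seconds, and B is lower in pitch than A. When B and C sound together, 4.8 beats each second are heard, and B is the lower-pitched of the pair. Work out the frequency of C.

452.6 Hz

A–B: Beat frequency = 8/2 = 4 Hz.
B is below A, so f_B = 451.8 − 4 = 447.8 Hz.
C is above B, so f_C = 447.8 + 4.8 = 452.6 Hz.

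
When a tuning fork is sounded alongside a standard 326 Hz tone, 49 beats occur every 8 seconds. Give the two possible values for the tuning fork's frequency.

319.875 Hz or 332.125 Hz

Beat frequency = 49/8 = 6.125 Hz.
|f − 326| = 6.125, so f = 326 ± 6.125.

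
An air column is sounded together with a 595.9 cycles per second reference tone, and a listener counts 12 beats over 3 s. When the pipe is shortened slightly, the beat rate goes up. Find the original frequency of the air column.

599.9 Hz

Beat frequency = 12/3 = 4 Hz.
|f − 595.9| = 4, so the air column was at either 591.9 Hz or 599.9 Hz.
A shorter pipe has a higher fundamental; the adjustment raises the air column's frequency.
The beat rate rose, so the adjustment moved the air column further from 595.9 Hz — it was already above the reference.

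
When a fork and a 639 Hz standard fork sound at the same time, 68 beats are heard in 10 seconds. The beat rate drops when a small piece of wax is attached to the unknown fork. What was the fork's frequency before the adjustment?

645.8 Hz

Beat frequency = 68/10 = 6.8 Hz.
|f − 639| = 6.8, so the fork was at either 632.2 Hz or 645.8 Hz.
Loading a fork with wax lowers its frequency; the adjustment lowers the fork's frequency.
The beat rate fell, so the adjustment moved the fork toward 639 Hz — it must have started above the reference.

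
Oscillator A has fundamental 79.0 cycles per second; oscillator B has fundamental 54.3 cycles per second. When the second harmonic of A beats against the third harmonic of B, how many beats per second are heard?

Second harmonic of the first: 2·79.0 = 158.0 Hz.
Third harmonic of the second: 3·54.3 = 162.9 Hz.
f_beat = |158.0 − 162.9| = 4.9 Hz.

4.9 Hz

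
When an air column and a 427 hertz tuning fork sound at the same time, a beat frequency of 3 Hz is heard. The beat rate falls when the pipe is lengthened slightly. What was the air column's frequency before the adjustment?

430 Hz

|f − 427| = 3, so the air column was at either 424 Hz or 430 Hz.
A longer pipe has a lower fundamental; the adjustment lowers the air column's frequency.
The beat rate fell, so the adjustment moved the air column toward 427 Hz — it must have started above the reference.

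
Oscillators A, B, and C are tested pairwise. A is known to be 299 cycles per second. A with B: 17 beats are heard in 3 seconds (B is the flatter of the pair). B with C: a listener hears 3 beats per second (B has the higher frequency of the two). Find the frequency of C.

290.3333 Hz

A–B: Beat frequency = 17/3 = 5.6667 Hz.
B is below A, so f_B = 299 − 5.6667 = 293.3333 Hz.
C is below B, so f_C = 293.3333 − 3 = 290.3333 Hz.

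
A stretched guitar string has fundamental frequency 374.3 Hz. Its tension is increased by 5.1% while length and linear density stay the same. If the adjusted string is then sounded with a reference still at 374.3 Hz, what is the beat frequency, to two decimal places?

9.43 Hz

For a string, f ∝ √T, so the new frequency is 374.3·√1.051 = 383.7260 Hz.
f_beat = |383.7260 − 374.3| = 9.43 Hz.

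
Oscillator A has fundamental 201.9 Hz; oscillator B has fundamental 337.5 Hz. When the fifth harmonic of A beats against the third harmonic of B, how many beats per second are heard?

3.0 Hz

Fifth harmonic of the first: 5·201.9 = 1009.5 Hz.
Third harmonic of the second: 3·337.5 = 1012.5 Hz.
f_beat = |1009.5 − 1012.5| = 3.0 Hz.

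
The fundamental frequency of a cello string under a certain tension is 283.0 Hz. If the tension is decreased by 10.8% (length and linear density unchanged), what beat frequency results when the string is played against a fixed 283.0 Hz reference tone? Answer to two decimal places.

15.72 Hz

For a string, f ∝ √T, so the new frequency is 283.0·√0.892 = 267.2815 Hz.
f_beat = |267.2815 − 283.0| = 15.72 Hz.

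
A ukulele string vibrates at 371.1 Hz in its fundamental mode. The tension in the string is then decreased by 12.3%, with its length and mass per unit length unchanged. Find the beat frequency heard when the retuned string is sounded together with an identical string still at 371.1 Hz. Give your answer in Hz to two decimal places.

For a string, f ∝ √T, so the new frequency is 371.1·√0.877 = 347.5288 Hz.
f_beat = |347.5288 − 371.1| = 23.57 Hz.

23.57 Hz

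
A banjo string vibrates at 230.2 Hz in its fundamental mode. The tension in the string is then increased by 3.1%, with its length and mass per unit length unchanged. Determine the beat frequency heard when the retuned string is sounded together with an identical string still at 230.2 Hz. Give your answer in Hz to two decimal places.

3.54 Hz

For a string, f ∝ √T, so the new frequency is 230.2·√1.031 = 233.7409 Hz.
f_beat = |233.7409 − 230.2| = 3.54 Hz.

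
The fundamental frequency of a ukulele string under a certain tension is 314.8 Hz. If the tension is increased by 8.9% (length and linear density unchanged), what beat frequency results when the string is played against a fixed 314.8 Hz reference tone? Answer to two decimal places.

13.71 Hz

For a string, f ∝ √T, so the new frequency is 314.8·√1.089 = 328.5101 Hz.
f_beat = |328.5101 − 314.8| = 13.71 Hz.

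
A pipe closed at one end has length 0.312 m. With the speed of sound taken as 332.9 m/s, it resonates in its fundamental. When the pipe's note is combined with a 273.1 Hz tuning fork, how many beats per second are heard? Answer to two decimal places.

Closed pipe (odd harmonics): f_n = n·v/(4L) = 1·332.9/(4·0.312) = 266.7468 Hz.
f_beat = |266.7468 − 273.1| = 6.35 Hz.

6.35 Hz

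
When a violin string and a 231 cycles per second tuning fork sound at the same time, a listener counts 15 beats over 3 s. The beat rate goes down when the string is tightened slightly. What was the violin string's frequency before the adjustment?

Beat frequency = 15/3 = 5 Hz.
|f − 231| = 5, so the violin string was at either 226 Hz or 236 Hz.
Increasing tension raises a string's frequency; the adjustment raises the violin string's frequency.
The beat rate fell, so the adjustment moved the violin string toward 231 Hz — it must have started below the reference.

226 Hz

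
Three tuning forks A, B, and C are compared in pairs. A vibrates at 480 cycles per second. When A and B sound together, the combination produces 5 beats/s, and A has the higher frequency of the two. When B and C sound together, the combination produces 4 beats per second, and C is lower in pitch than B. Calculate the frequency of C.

471 Hz

B is below A, so f_B = 480 − 5 = 475 Hz.
C is below B, so f_C = 475 − 4 = 471 Hz.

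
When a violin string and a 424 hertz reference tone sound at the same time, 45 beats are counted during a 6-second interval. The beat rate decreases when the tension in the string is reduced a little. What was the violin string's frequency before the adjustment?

Beat frequency = 45/6 = 7.5 Hz.
|f − 424| = 7.5, so the violin string was at either 416.5 Hz or 431.5 Hz.
Lower tension means lower frequency; the adjustment lowers the violin string's frequency.
The beat rate fell, so the adjustment moved the violin string toward 424 Hz — it must have started above the reference.

431.5 Hz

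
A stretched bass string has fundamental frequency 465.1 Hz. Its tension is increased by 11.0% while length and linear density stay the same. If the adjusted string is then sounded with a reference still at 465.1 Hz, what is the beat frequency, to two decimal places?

24.91 Hz

For a string, f ∝ √T, so the new frequency is 465.1·√1.110 = 490.0133 Hz.
f_beat = |490.0133 − 465.1| = 24.91 Hz.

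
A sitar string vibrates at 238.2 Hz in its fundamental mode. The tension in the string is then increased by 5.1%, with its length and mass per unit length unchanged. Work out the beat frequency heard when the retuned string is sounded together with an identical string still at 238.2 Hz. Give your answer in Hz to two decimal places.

6.00 Hz

For a string, f ∝ √T, so the new frequency is 238.2·√1.051 = 244.1986 Hz.
f_beat = |244.1986 − 238.2| = 6.00 Hz.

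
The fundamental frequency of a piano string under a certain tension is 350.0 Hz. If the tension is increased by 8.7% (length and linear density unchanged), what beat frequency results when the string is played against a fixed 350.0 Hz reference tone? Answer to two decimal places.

For a string, f ∝ √T, so the new frequency is 350.0·√1.087 = 364.9075 Hz.
f_beat = |364.9075 − 350.0| = 14.91 Hz.

14.91 Hz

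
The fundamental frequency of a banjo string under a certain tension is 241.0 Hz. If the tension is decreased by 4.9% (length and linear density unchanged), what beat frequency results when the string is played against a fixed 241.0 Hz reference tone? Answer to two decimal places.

5.98 Hz

For a string, f ∝ √T, so the new frequency is 241.0·√0.951 = 235.0213 Hz.
f_beat = |235.0213 − 241.0| = 5.98 Hz.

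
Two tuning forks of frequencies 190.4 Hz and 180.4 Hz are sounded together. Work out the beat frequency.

The beat frequency equals the magnitude of the frequency difference.
|190.4 − 180.4| = 10 Hz.

10 Hz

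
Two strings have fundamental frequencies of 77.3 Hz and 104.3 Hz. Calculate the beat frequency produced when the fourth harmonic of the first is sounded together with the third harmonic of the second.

Fourth harmonic of the first: 4·77.3 = 309.2 Hz.
Third harmonic of the second: 3·104.3 = 312.9 Hz.
f_beat = |309.2 − 312.9| = 3.7 Hz.

3.7 Hz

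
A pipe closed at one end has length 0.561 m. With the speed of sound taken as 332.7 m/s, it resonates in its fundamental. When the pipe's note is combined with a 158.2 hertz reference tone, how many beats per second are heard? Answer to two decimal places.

Closed pipe (odd harmonics): f_n = n·v/(4L) = 1·332.7/(4·0.561) = 148.2620 Hz.
f_beat = |148.2620 − 158.2| = 9.94 Hz.

9.94 Hz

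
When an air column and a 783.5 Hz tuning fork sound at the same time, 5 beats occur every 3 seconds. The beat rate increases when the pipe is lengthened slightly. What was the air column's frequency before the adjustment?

781.8333 Hz

Beat frequency = 5/3 = 1.6667 Hz.
|f − 783.5| = 1.6667, so the air column was at either 781.8333 Hz or 785.1667 Hz.
A longer pipe has a lower fundamental; the adjustment lowers the air column's frequency.
The beat rate rose, so the adjustment moved the air column further from 783.5 Hz — it was already below the reference.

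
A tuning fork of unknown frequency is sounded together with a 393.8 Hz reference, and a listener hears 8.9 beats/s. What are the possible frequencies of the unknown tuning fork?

384.9 Hz or 402.7 Hz

|f − 393.8| = 8.9, so f = 393.8 ± 8.9.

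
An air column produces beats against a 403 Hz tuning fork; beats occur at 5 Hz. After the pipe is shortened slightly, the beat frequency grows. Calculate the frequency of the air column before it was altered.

|f − 403| = 5, so the air column was at either 398 Hz or 408 Hz.
A shorter pipe has a higher fundamental; the adjustment raises the air column's frequency.
The beat rate rose, so the adjustment moved the air column further from 403 Hz — it was already above the reference.

408 Hz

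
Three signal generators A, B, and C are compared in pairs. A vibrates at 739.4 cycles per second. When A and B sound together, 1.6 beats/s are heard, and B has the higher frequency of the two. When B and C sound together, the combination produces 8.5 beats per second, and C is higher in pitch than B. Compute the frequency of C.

B is above A, so f_B = 739.4 + 1.6 = 741 Hz.
C is above B, so f_C = 741 + 8.5 = 749.5 Hz.

749.5 Hz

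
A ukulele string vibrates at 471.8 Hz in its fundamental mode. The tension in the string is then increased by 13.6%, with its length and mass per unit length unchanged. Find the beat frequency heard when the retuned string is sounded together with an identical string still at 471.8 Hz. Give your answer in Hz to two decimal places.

31.06 Hz

For a string, f ∝ √T, so the new frequency is 471.8·√1.136 = 502.8600 Hz.
f_beat = |502.8600 − 471.8| = 31.06 Hz.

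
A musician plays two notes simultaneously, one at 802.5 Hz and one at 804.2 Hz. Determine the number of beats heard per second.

1.7 Hz

Beats arise from superposition of two nearby frequencies; the beat rate is |f₁ − f₂|.
|802.5 − 804.2| = 1.7 Hz.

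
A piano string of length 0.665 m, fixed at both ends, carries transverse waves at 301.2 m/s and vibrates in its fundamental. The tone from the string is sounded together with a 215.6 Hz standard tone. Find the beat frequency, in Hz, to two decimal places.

10.87 Hz

For a string fixed at both ends, f_n = n·v/(2L) = 1·301.2/(2·0.665) = 226.4662 Hz.
f_beat = |226.4662 − 215.6| = 10.87 Hz.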